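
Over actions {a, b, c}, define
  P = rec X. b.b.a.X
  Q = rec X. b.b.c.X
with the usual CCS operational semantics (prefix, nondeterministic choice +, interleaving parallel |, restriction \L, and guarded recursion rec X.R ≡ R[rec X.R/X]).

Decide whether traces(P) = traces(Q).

LTS(P): 3 reachable states
  p0 = rec X. b.b.a.X | ··b··> p1
  p1 = b.a.(rec X. b.b.a.X) | ··b··> p2
  p2 = a.(rec X. b.b.a.X) | ··a··> p0
LTS(Q): 3 reachable states
  q0 = rec X. b.b.c.X | ··b··> q1
  q1 = b.c.(rec X. b.b.c.X) | ··b··> q2
  q2 = c.(rec X. b.b.c.X) | ··c··> q0
Trace ⟨bba⟩ through P, begin at {p0}:
  step 1 (b): {p1}
  step 2 (b): {p2}
  step 3 (a): {p0}
  ✓ P
Trace ⟨bba⟩ through Q, begin at {q0}:
  step 1 (b): {q1}
  step 2 (b): {q2}
  step 3 (a): ∅  — Q cannot continue

NO — witness ⟨bba⟩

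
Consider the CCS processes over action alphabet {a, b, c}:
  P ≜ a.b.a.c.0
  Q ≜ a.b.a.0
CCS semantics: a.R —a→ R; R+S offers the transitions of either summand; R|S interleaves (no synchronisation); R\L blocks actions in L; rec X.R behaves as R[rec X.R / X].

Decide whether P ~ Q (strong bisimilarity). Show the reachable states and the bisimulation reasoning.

Reachable graph of P (5 states):
  p0 = a.b.a.c.0 ⊢ =a=> p1
  p1 = b.a.c.0 ⊢ =b=> p2
  p2 = a.c.0 ⊢ =a=> p3
  p3 = c.0 ⊢ =c=> p4
  p4 = 0 ⊢ deadlocked
Reachable graph of Q (4 states):
  q0 = a.b.a.0 ⊢ =a=> q1
  q1 = b.a.0 ⊢ =b=> q2
  q2 = a.0 ⊢ =a=> q3
  q3 = 0 ⊢ deadlocked
Partition-refinement fixed point:
  B0 = {p0}
  B1 = {p1}
  B2 = {p2}
  B3 = {p3}
  B4 = {p4, q3}
  B5 = {q0}
  B6 = {q1}
  B7 = {q2}
p0 ∈ B0, q0 ∈ B5 → different blocks

P ≁ Q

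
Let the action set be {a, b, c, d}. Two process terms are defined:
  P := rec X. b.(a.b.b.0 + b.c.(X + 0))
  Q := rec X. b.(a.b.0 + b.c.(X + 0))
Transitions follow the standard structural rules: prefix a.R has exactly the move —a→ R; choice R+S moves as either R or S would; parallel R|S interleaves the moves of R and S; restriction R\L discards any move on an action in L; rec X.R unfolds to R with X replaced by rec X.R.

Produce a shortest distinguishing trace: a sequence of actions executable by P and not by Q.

P's transition system — 7 states:
  m0 = rec X. b.(a.b.b.0 + b.c.(X + 0)) | --b--▸ m1
  m1 = a.b.b.0 + b.c.((rec X. b.(a.b.b.0 + b.c.(X + 0))) + 0) | --a--▸ m2, --b--▸ m3
  m2 = b.b.0 | --b--▸ m4
  m3 = c.((rec X. b.(a.b.b.0 + b.c.(X + 0))) + 0) | --c--▸ m5
  m4 = b.0 | --b--▸ m6
  m5 = (rec X. b.(a.b.b.0 + b.c.(X + 0))) + 0 | --b--▸ m1
  m6 = 0 | ·
Q's transition system — 6 states:
  n0 = rec X. b.(a.b.0 + b.c.(X + 0)) | --b--▸ n1
  n1 = a.b.0 + b.c.((rec X. b.(a.b.0 + b.c.(X + 0))) + 0) | --a--▸ n2, --b--▸ n3
  n2 = b.0 | --b--▸ n4
  n3 = c.((rec X. b.(a.b.0 + b.c.(X + 0))) + 0) | --c--▸ n5
  n4 = 0 | ·
  n5 = (rec X. b.(a.b.0 + b.c.(X + 0))) + 0 | --b--▸ n1
Trace ⟨babb⟩ through P, begin at {m0}:
  [1] b ⇒ {m1}
  [2] a ⇒ {m2}
  [3] b ⇒ {m4}
  [4] b ⇒ {m6}
  ✓ P
Trace ⟨babb⟩ through Q, begin at {n0}:
  [1] b ⇒ {n1}
  [2] a ⇒ {n2}
  [3] b ⇒ {n4}
  [4] b ⇒ ∅  — Q cannot continue

babb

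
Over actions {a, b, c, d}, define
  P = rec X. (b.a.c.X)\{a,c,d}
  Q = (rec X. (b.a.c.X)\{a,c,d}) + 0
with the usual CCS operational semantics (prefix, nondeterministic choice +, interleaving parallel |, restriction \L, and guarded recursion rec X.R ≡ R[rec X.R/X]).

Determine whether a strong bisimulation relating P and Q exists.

bisimilar

LTS(P): 2 reachable states
  m0 = rec X. (b.a.c.X)\{a,c,d} | ··b··> m1
  m1 = (a.c.(rec X. (b.a.c.X)\{a,c,d}))\{a,c,d} | stopped
LTS(Q): 2 reachable states
  n0 = (rec X. (b.a.c.X)\{a,c,d}) + 0 | ··b··> n1
  n1 = (a.c.(rec X. (b.a.c.X)\{a,c,d}))\{a,c,d} | stopped
Bisimilarity quotient blocks:
  B0 = {m0, n0}
  B1 = {m1, n1}
m0 ∈ B0, n0 ∈ B0 → same block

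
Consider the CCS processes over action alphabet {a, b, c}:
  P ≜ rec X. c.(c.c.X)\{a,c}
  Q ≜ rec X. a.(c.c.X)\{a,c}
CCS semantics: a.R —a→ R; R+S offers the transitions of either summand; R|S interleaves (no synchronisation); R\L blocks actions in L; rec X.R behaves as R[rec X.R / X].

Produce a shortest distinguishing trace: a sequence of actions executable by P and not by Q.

c

LTS(P): 2 reachable states
  s0 = rec X. c.(c.c.X)\{a,c} → ··c··> s1
  s1 = (c.c.(rec X. c.(c.c.X)\{a,c}))\{a,c} → ·
LTS(Q): 2 reachable states
  t0 = rec X. a.(c.c.X)\{a,c} → ··a··> t1
  t1 = (c.c.(rec X. a.(c.c.X)\{a,c}))\{a,c} → ·
Run σ = ⟨c⟩ on P: start {s0}
  step 1 (c): {s1}
  ✓ P
Run σ = ⟨c⟩ on Q: start {t0}
  step 1 (c): ∅  — Q cannot continue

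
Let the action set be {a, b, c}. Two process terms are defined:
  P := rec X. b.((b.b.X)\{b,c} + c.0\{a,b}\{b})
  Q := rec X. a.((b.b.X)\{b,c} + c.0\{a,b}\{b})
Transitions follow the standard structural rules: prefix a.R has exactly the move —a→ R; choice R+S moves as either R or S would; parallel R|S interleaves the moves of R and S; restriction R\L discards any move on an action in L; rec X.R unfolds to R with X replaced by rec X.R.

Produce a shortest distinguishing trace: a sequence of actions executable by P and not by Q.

b

P's transition system — 3 states:
  s0 = rec X. b.((b.b.X)\{b,c} + c.0\{a,b}\{b}) → ··b··> s1
  s1 = (b.b.(rec X. b.((b.b.X)\{b,c} + c.0\{a,b}\{b})))\{b,c} + c.0\{a,b}\{b} → ··c··> s2
  s2 = 0\{a,b}\{b} → stopped
Q's transition system — 3 states:
  t0 = rec X. a.((b.b.X)\{b,c} + c.0\{a,b}\{b}) → ··a··> t1
  t1 = (b.b.(rec X. a.((b.b.X)\{b,c} + c.0\{a,b}\{b})))\{b,c} + c.0\{a,b}\{b} → ··c··> t2
  t2 = 0\{a,b}\{b} → stopped
Executing b from P (initial set {s0}):
  after b @ step 1: {s1}
  P completes σ.
Executing b from Q (initial set {t0}):
  after b @ step 1: ∅  — Q cannot continue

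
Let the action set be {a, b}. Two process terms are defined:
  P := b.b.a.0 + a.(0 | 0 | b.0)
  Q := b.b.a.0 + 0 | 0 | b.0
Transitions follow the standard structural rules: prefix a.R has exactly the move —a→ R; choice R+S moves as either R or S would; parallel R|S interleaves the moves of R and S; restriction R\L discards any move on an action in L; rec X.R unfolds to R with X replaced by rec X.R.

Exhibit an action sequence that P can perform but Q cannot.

LTS(P): 6 reachable states
  u0 = b.b.a.0 + a.(0 | 0 | b.0) ⊢ —a→ u1, —b→ u2
  u1 = 0 | 0 | b.0 ⊢ —b→ u3
  u2 = b.a.0 ⊢ —b→ u4
  u3 = 0 | 0 | 0 ⊢ deadlocked
  u4 = a.0 ⊢ —a→ u5
  u5 = 0 ⊢ deadlocked
LTS(Q): 5 reachable states
  v0 = b.b.a.0 + 0 | 0 | b.0 ⊢ —b→ v1, —b→ v2
  v1 = 0 | 0 | 0 ⊢ deadlocked
  v2 = b.a.0 ⊢ —b→ v3
  v3 = a.0 ⊢ —a→ v4
  v4 = 0 ⊢ deadlocked
Trace ⟨a⟩ through P, begin at {u0}:
  step 1 (a): {u1}
  — P admits the full trace.
Trace ⟨a⟩ through Q, begin at {v0}:
  step 1 (a): ∅ (Q stuck)

a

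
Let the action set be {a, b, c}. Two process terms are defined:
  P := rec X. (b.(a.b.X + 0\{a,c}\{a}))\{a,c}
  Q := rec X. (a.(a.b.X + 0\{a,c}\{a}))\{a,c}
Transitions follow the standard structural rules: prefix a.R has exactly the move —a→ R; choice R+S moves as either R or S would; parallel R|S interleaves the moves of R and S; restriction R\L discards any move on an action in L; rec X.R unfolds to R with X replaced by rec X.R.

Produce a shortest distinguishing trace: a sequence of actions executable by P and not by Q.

LTS(P): 2 reachable states
  p0 = rec X. (b.(a.b.X + 0\{a,c}\{a}))\{a,c} :: --b--▸ p1
  p1 = (a.b.(rec X. (b.(a.b.X + 0\{a,c}\{a}))\{a,c}) + 0\{a,c}\{a})\{a,c} :: ∅
LTS(Q): 1 reachable states
  q0 = rec X. (a.(a.b.X + 0\{a,c}\{a}))\{a,c} :: ∅
Executing b from P (initial set {p0}):
  [1] b ⇒ {p1}
  P completes σ.
Executing b from Q (initial set {q0}):
  [1] b ⇒ no successor for Q

b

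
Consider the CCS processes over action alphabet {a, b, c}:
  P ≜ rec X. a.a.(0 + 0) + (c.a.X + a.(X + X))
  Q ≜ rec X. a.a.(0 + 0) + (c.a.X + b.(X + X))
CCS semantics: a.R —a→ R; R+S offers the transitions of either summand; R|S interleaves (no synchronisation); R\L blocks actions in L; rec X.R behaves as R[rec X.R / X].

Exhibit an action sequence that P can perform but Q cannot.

LTS(P): 5 reachable states
  s0 = rec X. a.a.(0 + 0) + (c.a.X + a.(X + X)) → =a=> s1, =a=> s2, =c=> s3
  s1 = (rec X. a.a.(0 + 0) + (c.a.X + a.(X + X))) + (rec X. a.a.(0 + 0) + (c.a.X + a.(X + X))) → =a=> s1, =a=> s2, =c=> s3
  s2 = a.(0 + 0) → =a=> s4
  s3 = a.(rec X. a.a.(0 + 0) + (c.a.X + a.(X + X))) → =a=> s0
  s4 = 0 + 0 → ·
LTS(Q): 5 reachable states
  t0 = rec X. a.a.(0 + 0) + (c.a.X + b.(X + X)) → =a=> t1, =b=> t2, =c=> t3
  t1 = a.(0 + 0) → =a=> t4
  t2 = (rec X. a.a.(0 + 0) + (c.a.X + b.(X + X))) + (rec X. a.a.(0 + 0) + (c.a.X + b.(X + X))) → =a=> t1, =b=> t2, =c=> t3
  t3 = a.(rec X. a.a.(0 + 0) + (c.a.X + b.(X + X))) → =a=> t0
  t4 = 0 + 0 → ·
Executing ac from P (initial set {s0}):
  step 1 (a): {s1, s2}
  step 2 (c): {s3}
  — P admits the full trace.
Executing ac from Q (initial set {t0}):
  step 1 (a): {t1}
  step 2 (c): ∅  — Q cannot continue

ac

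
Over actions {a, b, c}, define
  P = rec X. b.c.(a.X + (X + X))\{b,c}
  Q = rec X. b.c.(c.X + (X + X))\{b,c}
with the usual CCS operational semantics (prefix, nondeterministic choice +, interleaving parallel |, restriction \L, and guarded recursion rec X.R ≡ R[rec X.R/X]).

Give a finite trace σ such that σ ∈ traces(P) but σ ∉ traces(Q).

bca

LTS(P): 4 reachable states
  s0 = rec X. b.c.(a.X + (X + X))\{b,c} | -b-> s1
  s1 = c.(a.(rec X. b.c.(a.X + (X + X))\{b,c}) + ((rec X. b.c.(a.X + (X + X))\{b,c}) + (rec X. b.c.(a.X + (X + X))\{b,c})))\{b,c} | -c-> s2
  s2 = (a.(rec X. b.c.(a.X + (X + X))\{b,c}) + ((rec X. b.c.(a.X + (X + X))\{b,c}) + (rec X. b.c.(a.X + (X + X))\{b,c})))\{b,c} | -a-> s3
  s3 = (rec X. b.c.(a.X + (X + X))\{b,c})\{b,c} | (no moves)
LTS(Q): 3 reachable states
  t0 = rec X. b.c.(c.X + (X + X))\{b,c} | -b-> t1
  t1 = c.(c.(rec X. b.c.(c.X + (X + X))\{b,c}) + ((rec X. b.c.(c.X + (X + X))\{b,c}) + (rec X. b.c.(c.X + (X + X))\{b,c})))\{b,c} | -c-> t2
  t2 = (c.(rec X. b.c.(c.X + (X + X))\{b,c}) + ((rec X. b.c.(c.X + (X + X))\{b,c}) + (rec X. b.c.(c.X + (X + X))\{b,c})))\{b,c} | (no moves)
Run σ = ⟨bca⟩ on P: start {s0}
  step 1 (b): {s1}
  step 2 (c): {s2}
  step 3 (a): {s3}
  — P admits the full trace.
Run σ = ⟨bca⟩ on Q: start {t0}
  step 1 (b): {t1}
  step 2 (c): {t2}
  step 3 (a): ∅  — Q cannot continue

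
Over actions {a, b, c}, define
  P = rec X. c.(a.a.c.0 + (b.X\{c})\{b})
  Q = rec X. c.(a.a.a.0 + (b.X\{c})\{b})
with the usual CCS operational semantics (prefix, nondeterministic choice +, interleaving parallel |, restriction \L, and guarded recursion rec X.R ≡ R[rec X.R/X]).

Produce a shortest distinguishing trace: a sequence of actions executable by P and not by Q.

caac

P's transition system — 5 states:
  m0 = rec X. c.(a.a.c.0 + (b.X\{c})\{b}) :: =c=> m1
  m1 = a.a.c.0 + (b.(rec X. c.(a.a.c.0 + (b.X\{c})\{b}))\{c})\{b} :: =a=> m2
  m2 = a.c.0 :: =a=> m3
  m3 = c.0 :: =c=> m4
  m4 = 0 :: ·
Q's transition system — 5 states:
  n0 = rec X. c.(a.a.a.0 + (b.X\{c})\{b}) :: =c=> n1
  n1 = a.a.a.0 + (b.(rec X. c.(a.a.a.0 + (b.X\{c})\{b}))\{c})\{b} :: =a=> n2
  n2 = a.a.0 :: =a=> n3
  n3 = a.0 :: =a=> n4
  n4 = 0 :: ·
Executing caac from P (initial set {m0}):
  step 1 (c): {m1}
  step 2 (a): {m2}
  step 3 (a): {m3}
  step 4 (c): {m4}
  P completes σ.
Executing caac from Q (initial set {n0}):
  step 1 (c): {n1}
  step 2 (a): {n2}
  step 3 (a): {n3}
  step 4 (c): ∅  — Q cannot continue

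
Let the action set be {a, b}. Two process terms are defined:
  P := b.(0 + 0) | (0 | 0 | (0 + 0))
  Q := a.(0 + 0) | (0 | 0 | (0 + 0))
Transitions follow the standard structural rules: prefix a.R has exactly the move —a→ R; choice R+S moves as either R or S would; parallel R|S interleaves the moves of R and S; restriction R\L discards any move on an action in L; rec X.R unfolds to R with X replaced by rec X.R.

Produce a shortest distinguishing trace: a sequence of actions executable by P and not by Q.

Reachable graph of P (2 states):
  m0 = b.(0 + 0) | (0 | 0 | (0 + 0)) has moves ··b··> m1
  m1 = (0 + 0) | (0 | 0 | (0 + 0)) has moves ·
Reachable graph of Q (2 states):
  n0 = a.(0 + 0) | (0 | 0 | (0 + 0)) has moves ··a··> n1
  n1 = (0 + 0) | (0 | 0 | (0 + 0)) has moves ·
Executing b from P (initial set {m0}):
  step 1 (b): {m1}
  P completes σ.
Executing b from Q (initial set {n0}):
  step 1 (b): no successor for Q

b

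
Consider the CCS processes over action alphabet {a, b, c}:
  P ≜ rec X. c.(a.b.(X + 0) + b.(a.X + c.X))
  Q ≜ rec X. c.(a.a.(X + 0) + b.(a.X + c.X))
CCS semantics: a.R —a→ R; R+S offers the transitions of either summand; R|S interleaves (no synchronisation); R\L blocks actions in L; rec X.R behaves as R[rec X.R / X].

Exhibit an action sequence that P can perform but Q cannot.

P's transition system — 5 states:
  m0 = rec X. c.(a.b.(X + 0) + b.(a.X + c.X)) has moves —c→ m1
  m1 = a.b.((rec X. c.(a.b.(X + 0) + b.(a.X + c.X))) + 0) + b.(a.(rec X. c.(a.b.(X + 0) + b.(a.X + c.X))) + c.(rec X. c.(a.b.(X + 0) + b.(a.X + c.X)))) has moves —a→ m2, —b→ m3
  m2 = b.((rec X. c.(a.b.(X + 0) + b.(a.X + c.X))) + 0) has moves —b→ m4
  m3 = a.(rec X. c.(a.b.(X + 0) + b.(a.X + c.X))) + c.(rec X. c.(a.b.(X + 0) + b.(a.X + c.X))) has moves —a→ m0, —c→ m0
  m4 = (rec X. c.(a.b.(X + 0) + b.(a.X + c.X))) + 0 has moves —c→ m1
Q's transition system — 5 states:
  n0 = rec X. c.(a.a.(X + 0) + b.(a.X + c.X)) has moves —c→ n1
  n1 = a.a.((rec X. c.(a.a.(X + 0) + b.(a.X + c.X))) + 0) + b.(a.(rec X. c.(a.a.(X + 0) + b.(a.X + c.X))) + c.(rec X. c.(a.a.(X + 0) + b.(a.X + c.X)))) has moves —a→ n2, —b→ n3
  n2 = a.((rec X. c.(a.a.(X + 0) + b.(a.X + c.X))) + 0) has moves —a→ n4
  n3 = a.(rec X. c.(a.a.(X + 0) + b.(a.X + c.X))) + c.(rec X. c.(a.a.(X + 0) + b.(a.X + c.X))) has moves —a→ n0, —c→ n0
  n4 = (rec X. c.(a.a.(X + 0) + b.(a.X + c.X))) + 0 has moves —c→ n1
Executing cab from P (initial set {m0}):
  [1] c ⇒ {m1}
  [2] a ⇒ {m2}
  [3] b ⇒ {m4}
  P completes σ.
Executing cab from Q (initial set {n0}):
  [1] c ⇒ {n1}
  [2] a ⇒ {n2}
  [3] b ⇒ no successor for Q

cab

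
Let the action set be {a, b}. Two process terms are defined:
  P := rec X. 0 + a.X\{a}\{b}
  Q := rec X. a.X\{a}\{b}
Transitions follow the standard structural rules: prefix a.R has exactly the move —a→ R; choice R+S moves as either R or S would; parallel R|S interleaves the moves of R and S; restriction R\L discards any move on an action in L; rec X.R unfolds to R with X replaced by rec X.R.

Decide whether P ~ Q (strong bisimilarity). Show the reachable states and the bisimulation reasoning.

Reachable graph of P (2 states):
  m0 = rec X. 0 + a.X\{a}\{b} has moves --a--▸ m1
  m1 = (rec X. 0 + a.X\{a}\{b})\{a}\{b} has moves ∅
Reachable graph of Q (2 states):
  n0 = rec X. a.X\{a}\{b} has moves --a--▸ n1
  n1 = (rec X. a.X\{a}\{b})\{a}\{b} has moves ∅
Partition-refinement fixed point:
  B0 = {m0, n0}
  B1 = {m1, n1}
m0 ∈ B0, n0 ∈ B0 → same block

YES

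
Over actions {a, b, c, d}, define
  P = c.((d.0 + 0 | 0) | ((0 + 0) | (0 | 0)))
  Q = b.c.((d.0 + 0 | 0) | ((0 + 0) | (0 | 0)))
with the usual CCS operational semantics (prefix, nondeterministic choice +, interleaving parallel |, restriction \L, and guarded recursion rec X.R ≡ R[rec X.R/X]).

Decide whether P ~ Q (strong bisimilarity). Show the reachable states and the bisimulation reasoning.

Reachable graph of P (3 states):
  m0 = c.((d.0 + 0 | 0) | ((0 + 0) | (0 | 0))) :: ··c··> m1
  m1 = (d.0 + 0 | 0) | ((0 + 0) | (0 | 0)) :: ··d··> m2
  m2 = 0 | ((0 + 0) | (0 | 0)) :: deadlocked
Reachable graph of Q (4 states):
  n0 = b.c.((d.0 + 0 | 0) | ((0 + 0) | (0 | 0))) :: ··b··> n1
  n1 = c.((d.0 + 0 | 0) | ((0 + 0) | (0 | 0))) :: ··c··> n2
  n2 = (d.0 + 0 | 0) | ((0 + 0) | (0 | 0)) :: ··d··> n3
  n3 = 0 | ((0 + 0) | (0 | 0)) :: deadlocked
Coarsest stable partition (strong bisimilarity classes):
  B0 = {m0, n1}
  B1 = {m1, n2}
  B2 = {m2, n3}
  B3 = {n0}
m0 ∈ B0, n0 ∈ B3 → different blocks

P ≁ Q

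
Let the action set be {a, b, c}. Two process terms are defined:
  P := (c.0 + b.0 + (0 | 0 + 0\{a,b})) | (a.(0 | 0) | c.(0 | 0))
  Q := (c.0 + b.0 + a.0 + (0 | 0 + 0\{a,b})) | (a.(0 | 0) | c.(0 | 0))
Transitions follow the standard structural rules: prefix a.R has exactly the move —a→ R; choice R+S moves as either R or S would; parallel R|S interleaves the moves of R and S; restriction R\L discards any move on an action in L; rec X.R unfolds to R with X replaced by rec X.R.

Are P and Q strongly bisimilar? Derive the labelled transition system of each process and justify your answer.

P ≁ Q

LTS(P): 8 reachable states
  u0 = (c.0 + b.0 + (0 | 0 + 0\{a,b})) | (a.(0 | 0) | c.(0 | 0)) → —a→ u1, —b→ u2, —c→ u2, —c→ u3
  u1 = (c.0 + b.0 + (0 | 0 + 0\{a,b})) | (0 | 0 | c.(0 | 0)) → —b→ u4, —c→ u4, —c→ u5
  u2 = 0 | (a.(0 | 0) | c.(0 | 0)) → —a→ u4, —c→ u6
  u3 = (c.0 + b.0 + (0 | 0 + 0\{a,b})) | (a.(0 | 0) | (0 | 0)) → —a→ u5, —b→ u6, —c→ u6
  u4 = 0 | (0 | 0 | c.(0 | 0)) → —c→ u7
  u5 = (c.0 + b.0 + (0 | 0 + 0\{a,b})) | (0 | 0 | (0 | 0)) → —b→ u7, —c→ u7
  u6 = 0 | (a.(0 | 0) | (0 | 0)) → —a→ u7
  u7 = 0 | (0 | 0 | (0 | 0)) → (no moves)
LTS(Q): 8 reachable states
  v0 = (c.0 + b.0 + a.0 + (0 | 0 + 0\{a,b})) | (a.(0 | 0) | c.(0 | 0)) → —a→ v1, —a→ v2, —b→ v2, —c→ v2, —c→ v3
  v1 = (c.0 + b.0 + a.0 + (0 | 0 + 0\{a,b})) | (0 | 0 | c.(0 | 0)) → —a→ v4, —b→ v4, —c→ v4, —c→ v5
  v2 = 0 | (a.(0 | 0) | c.(0 | 0)) → —a→ v4, —c→ v6
  v3 = (c.0 + b.0 + a.0 + (0 | 0 + 0\{a,b})) | (a.(0 | 0) | (0 | 0)) → —a→ v5, —a→ v6, —b→ v6, —c→ v6
  v4 = 0 | (0 | 0 | c.(0 | 0)) → —c→ v7
  v5 = (c.0 + b.0 + a.0 + (0 | 0 + 0\{a,b})) | (0 | 0 | (0 | 0)) → —a→ v7, —b→ v7, —c→ v7
  v6 = 0 | (a.(0 | 0) | (0 | 0)) → —a→ v7
  v7 = 0 | (0 | 0 | (0 | 0)) → (no moves)
Partition-refinement fixed point:
  B0 = {u0}
  B1 = {u3}
  B2 = {u6, v6}
  B3 = {u7, v7}
  B4 = {u5}
  B5 = {u2, v2}
  B6 = {u4, v4}
  B7 = {u1}
  B8 = {v0}
  B9 = {v1}
  B10 = {v5}
  B11 = {v3}
u0 ∈ B0, v0 ∈ B8 → different blocks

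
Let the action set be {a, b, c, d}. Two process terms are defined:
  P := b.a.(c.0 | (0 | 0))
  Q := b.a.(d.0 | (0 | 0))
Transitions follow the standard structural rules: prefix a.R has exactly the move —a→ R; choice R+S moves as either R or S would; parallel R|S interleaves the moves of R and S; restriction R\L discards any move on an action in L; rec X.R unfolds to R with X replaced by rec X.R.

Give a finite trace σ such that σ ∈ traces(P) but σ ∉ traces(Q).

bac

P's transition system — 4 states:
  m0 = b.a.(c.0 | (0 | 0)) → —b→ m1
  m1 = a.(c.0 | (0 | 0)) → —a→ m2
  m2 = c.0 | (0 | 0) → —c→ m3
  m3 = 0 | (0 | 0) → deadlocked
Q's transition system — 4 states:
  n0 = b.a.(d.0 | (0 | 0)) → —b→ n1
  n1 = a.(d.0 | (0 | 0)) → —a→ n2
  n2 = d.0 | (0 | 0) → —d→ n3
  n3 = 0 | (0 | 0) → deadlocked
Executing bac from P (initial set {m0}):
  [1] b ⇒ {m1}
  [2] a ⇒ {m2}
  [3] c ⇒ {m3}
  P completes σ.
Executing bac from Q (initial set {n0}):
  [1] b ⇒ {n1}
  [2] a ⇒ {n2}
  [3] c ⇒ ∅ (Q stuck)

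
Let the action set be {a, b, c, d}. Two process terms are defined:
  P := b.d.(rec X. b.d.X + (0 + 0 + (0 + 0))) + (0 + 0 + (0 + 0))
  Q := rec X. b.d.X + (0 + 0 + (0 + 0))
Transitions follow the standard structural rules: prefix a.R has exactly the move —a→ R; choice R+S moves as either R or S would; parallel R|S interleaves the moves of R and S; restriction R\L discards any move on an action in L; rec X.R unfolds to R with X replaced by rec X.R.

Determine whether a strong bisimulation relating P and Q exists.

P ~ Q

P's transition system — 3 states:
  u0 = b.d.(rec X. b.d.X + (0 + 0 + (0 + 0))) + (0 + 0 + (0 + 0)) | =b=> u1
  u1 = d.(rec X. b.d.X + (0 + 0 + (0 + 0))) | =d=> u2
  u2 = rec X. b.d.X + (0 + 0 + (0 + 0)) | =b=> u1
Q's transition system — 2 states:
  v0 = rec X. b.d.X + (0 + 0 + (0 + 0)) | =b=> v1
  v1 = d.(rec X. b.d.X + (0 + 0 + (0 + 0))) | =d=> v0
Partition-refinement fixed point:
  B0 = {u0, u2, v0}
  B1 = {u1, v1}
u0 ∈ B0, v0 ∈ B0 → same block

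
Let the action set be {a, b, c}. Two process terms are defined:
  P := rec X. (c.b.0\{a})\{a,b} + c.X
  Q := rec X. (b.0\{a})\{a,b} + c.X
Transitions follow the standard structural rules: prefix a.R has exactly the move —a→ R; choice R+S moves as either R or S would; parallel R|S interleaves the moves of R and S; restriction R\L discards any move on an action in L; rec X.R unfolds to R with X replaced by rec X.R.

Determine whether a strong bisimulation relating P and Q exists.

not bisimilar

P's transition system — 2 states:
  s0 = rec X. (c.b.0\{a})\{a,b} + c.X → ··c··> s0, ··c··> s1
  s1 = (b.0\{a})\{a,b} → ·
Q's transition system — 1 states:
  t0 = rec X. (b.0\{a})\{a,b} + c.X → ··c··> t0
Bisimilarity quotient blocks:
  B0 = {s0}
  B1 = {s1}
  B2 = {t0}
s0 ∈ B0, t0 ∈ B2 → different blocks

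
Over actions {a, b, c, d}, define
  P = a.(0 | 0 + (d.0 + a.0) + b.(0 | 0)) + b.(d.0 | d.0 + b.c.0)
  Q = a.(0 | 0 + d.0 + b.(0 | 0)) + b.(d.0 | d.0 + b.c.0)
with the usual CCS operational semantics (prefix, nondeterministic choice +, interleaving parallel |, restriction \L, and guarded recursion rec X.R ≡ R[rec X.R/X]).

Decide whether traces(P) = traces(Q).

trace-distinct — witness ⟨aa⟩

Reachable graph of P (8 states):
  p0 = a.(0 | 0 + (d.0 + a.0) + b.(0 | 0)) + b.(d.0 | d.0 + b.c.0) → =a=> p1, =b=> p2
  p1 = 0 | 0 + (d.0 + a.0) + b.(0 | 0) → =a=> p3, =b=> p4, =d=> p3
  p2 = d.0 | d.0 + b.c.0 → =b=> p5, =d=> p6, =d=> p7
  p3 = 0 → ·
  p4 = 0 | 0 → ·
  p5 = c.0 → =c=> p3
  p6 = 0 | d.0 → =d=> p4
  p7 = d.0 | 0 → =d=> p4
Reachable graph of Q (8 states):
  q0 = a.(0 | 0 + d.0 + b.(0 | 0)) + b.(d.0 | d.0 + b.c.0) → =a=> q1, =b=> q2
  q1 = 0 | 0 + d.0 + b.(0 | 0) → =b=> q3, =d=> q4
  q2 = d.0 | d.0 + b.c.0 → =b=> q5, =d=> q6, =d=> q7
  q3 = 0 | 0 → ·
  q4 = 0 → ·
  q5 = c.0 → =c=> q4
  q6 = 0 | d.0 → =d=> q3
  q7 = d.0 | 0 → =d=> q3
Trace ⟨aa⟩ through P, begin at {p0}:
  [1] a ⇒ {p1}
  [2] a ⇒ {p3}
  — P admits the full trace.
Trace ⟨aa⟩ through Q, begin at {q0}:
  [1] a ⇒ {q1}
  [2] a ⇒ ∅  — Q cannot continue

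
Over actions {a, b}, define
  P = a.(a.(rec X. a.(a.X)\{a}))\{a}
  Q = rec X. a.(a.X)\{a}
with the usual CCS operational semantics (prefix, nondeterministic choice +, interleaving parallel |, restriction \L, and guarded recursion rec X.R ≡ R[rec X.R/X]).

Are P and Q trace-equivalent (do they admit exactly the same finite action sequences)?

P's transition system — 2 states:
  s0 = a.(a.(rec X. a.(a.X)\{a}))\{a} has moves —a→ s1
  s1 = (a.(rec X. a.(a.X)\{a}))\{a} has moves stopped
Q's transition system — 2 states:
  t0 = rec X. a.(a.X)\{a} has moves —a→ t1
  t1 = (a.(rec X. a.(a.X)\{a}))\{a} has moves stopped
Partition-refinement fixed point:
  B0 = {s0, t0}
  B1 = {s1, t1}
s0 ∈ B0, t0 ∈ B0 → same block
Bisimilar ⇒ trace-equivalent.

trace-equivalent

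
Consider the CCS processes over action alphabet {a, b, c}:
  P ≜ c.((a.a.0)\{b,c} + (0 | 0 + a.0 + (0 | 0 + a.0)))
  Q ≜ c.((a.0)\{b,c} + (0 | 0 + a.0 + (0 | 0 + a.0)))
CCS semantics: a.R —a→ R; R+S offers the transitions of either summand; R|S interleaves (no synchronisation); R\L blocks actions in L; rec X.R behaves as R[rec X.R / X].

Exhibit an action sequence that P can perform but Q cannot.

P's transition system — 5 states:
  s0 = c.((a.a.0)\{b,c} + (0 | 0 + a.0 + (0 | 0 + a.0))) :: ··c··> s1
  s1 = (a.a.0)\{b,c} + (0 | 0 + a.0 + (0 | 0 + a.0)) :: ··a··> s2, ··a··> s3
  s2 = (a.0)\{b,c} :: ··a··> s4
  s3 = 0 :: ∅
  s4 = 0\{b,c} :: ∅
Q's transition system — 4 states:
  t0 = c.((a.0)\{b,c} + (0 | 0 + a.0 + (0 | 0 + a.0))) :: ··c··> t1
  t1 = (a.0)\{b,c} + (0 | 0 + a.0 + (0 | 0 + a.0)) :: ··a··> t2, ··a··> t3
  t2 = 0 :: ∅
  t3 = 0\{b,c} :: ∅
Trace ⟨caa⟩ through P, begin at {s0}:
  [1] c ⇒ {s1}
  [2] a ⇒ {s2, s3}
  [3] a ⇒ {s4}
  ✓ P
Trace ⟨caa⟩ through Q, begin at {t0}:
  [1] c ⇒ {t1}
  [2] a ⇒ {t2, t3}
  [3] a ⇒ ∅ (Q stuck)

caa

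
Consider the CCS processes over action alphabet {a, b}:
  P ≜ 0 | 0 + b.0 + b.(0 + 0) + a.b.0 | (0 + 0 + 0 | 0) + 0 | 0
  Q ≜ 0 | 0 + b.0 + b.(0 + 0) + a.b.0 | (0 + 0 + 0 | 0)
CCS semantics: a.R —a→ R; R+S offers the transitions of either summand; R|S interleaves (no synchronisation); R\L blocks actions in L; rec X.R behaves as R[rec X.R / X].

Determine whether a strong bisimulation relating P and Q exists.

YES

LTS(P): 5 reachable states
  p0 = 0 | 0 + b.0 + b.(0 + 0) + a.b.0 | (0 + 0 + 0 | 0) + 0 | 0 → —a→ p1, —b→ p2, —b→ p3
  p1 = b.0 | (0 + 0 + 0 | 0) → —b→ p4
  p2 = 0 → ·
  p3 = 0 + 0 → ·
  p4 = 0 | (0 + 0 + 0 | 0) → ·
LTS(Q): 5 reachable states
  q0 = 0 | 0 + b.0 + b.(0 + 0) + a.b.0 | (0 + 0 + 0 | 0) → —a→ q1, —b→ q2, —b→ q3
  q1 = b.0 | (0 + 0 + 0 | 0) → —b→ q4
  q2 = 0 → ·
  q3 = 0 + 0 → ·
  q4 = 0 | (0 + 0 + 0 | 0) → ·
Bisimilarity quotient blocks:
  B0 = {p0, q0}
  B1 = {p1, q1}
  B2 = {p2, p3, p4, q2, q3, q4}
p0 ∈ B0, q0 ∈ B0 → same block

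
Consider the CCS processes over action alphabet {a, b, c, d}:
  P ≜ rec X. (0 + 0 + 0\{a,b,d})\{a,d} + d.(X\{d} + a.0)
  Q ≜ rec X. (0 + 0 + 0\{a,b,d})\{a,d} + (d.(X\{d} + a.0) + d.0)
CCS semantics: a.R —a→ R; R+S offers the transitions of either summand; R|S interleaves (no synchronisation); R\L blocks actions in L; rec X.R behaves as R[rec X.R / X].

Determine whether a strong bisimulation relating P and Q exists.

NO

Reachable graph of P (3 states):
  m0 = rec X. (0 + 0 + 0\{a,b,d})\{a,d} + d.(X\{d} + a.0) → -d-> m1
  m1 = (rec X. (0 + 0 + 0\{a,b,d})\{a,d} + d.(X\{d} + a.0))\{d} + a.0 → -a-> m2
  m2 = 0 → ∅
Reachable graph of Q (3 states):
  n0 = rec X. (0 + 0 + 0\{a,b,d})\{a,d} + (d.(X\{d} + a.0) + d.0) → -d-> n1, -d-> n2
  n1 = (rec X. (0 + 0 + 0\{a,b,d})\{a,d} + (d.(X\{d} + a.0) + d.0))\{d} + a.0 → -a-> n2
  n2 = 0 → ∅
Bisimilarity quotient blocks:
  B0 = {m0}
  B1 = {m1, n1}
  B2 = {m2, n2}
  B3 = {n0}
m0 ∈ B0, n0 ∈ B3 → different blocks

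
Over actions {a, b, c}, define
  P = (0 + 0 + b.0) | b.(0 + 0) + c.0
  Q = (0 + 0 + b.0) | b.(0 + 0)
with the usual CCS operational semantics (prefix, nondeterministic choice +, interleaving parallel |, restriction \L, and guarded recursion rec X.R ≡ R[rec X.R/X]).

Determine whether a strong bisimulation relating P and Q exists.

P ≁ Q

Reachable graph of P (5 states):
  u0 = (0 + 0 + b.0) | b.(0 + 0) + c.0 | ··b··> u1, ··b··> u2, ··c··> u3
  u1 = (0 + 0 + b.0) | (0 + 0) | ··b··> u4
  u2 = 0 | b.(0 + 0) | ··b··> u4
  u3 = 0 | (no moves)
  u4 = 0 | (0 + 0) | (no moves)
Reachable graph of Q (4 states):
  v0 = (0 + 0 + b.0) | b.(0 + 0) | ··b··> v1, ··b··> v2
  v1 = (0 + 0 + b.0) | (0 + 0) | ··b··> v3
  v2 = 0 | b.(0 + 0) | ··b··> v3
  v3 = 0 | (0 + 0) | (no moves)
Bisimilarity quotient blocks:
  B0 = {u0}
  B1 = {u1, u2, v1, v2}
  B2 = {u3, u4, v3}
  B3 = {v0}
u0 ∈ B0, v0 ∈ B3 → different blocks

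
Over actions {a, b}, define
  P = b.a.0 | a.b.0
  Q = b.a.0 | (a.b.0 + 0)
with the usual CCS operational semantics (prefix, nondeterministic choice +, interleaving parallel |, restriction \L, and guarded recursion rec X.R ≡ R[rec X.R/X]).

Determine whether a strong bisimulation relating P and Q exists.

Reachable graph of P (9 states):
  u0 = b.a.0 | a.b.0 → -a-> u1, -b-> u2
  u1 = b.a.0 | b.0 → -b-> u3, -b-> u4
  u2 = a.0 | a.b.0 → -a-> u3, -a-> u5
  u3 = a.0 | b.0 → -a-> u6, -b-> u7
  u4 = b.a.0 | 0 → -b-> u7
  u5 = 0 | a.b.0 → -a-> u6
  u6 = 0 | b.0 → -b-> u8
  u7 = a.0 | 0 → -a-> u8
  u8 = 0 | 0 → deadlocked
Reachable graph of Q (9 states):
  v0 = b.a.0 | (a.b.0 + 0) → -a-> v1, -b-> v2
  v1 = b.a.0 | b.0 → -b-> v3, -b-> v4
  v2 = a.0 | (a.b.0 + 0) → -a-> v3, -a-> v5
  v3 = a.0 | b.0 → -a-> v6, -b-> v7
  v4 = b.a.0 | 0 → -b-> v7
  v5 = 0 | (a.b.0 + 0) → -a-> v6
  v6 = 0 | b.0 → -b-> v8
  v7 = a.0 | 0 → -a-> v8
  v8 = 0 | 0 → deadlocked
Partition-refinement fixed point:
  B0 = {u0, v0}
  B1 = {u2, v2}
  B2 = {u3, v3}
  B3 = {u6, v6}
  B4 = {u8, v8}
  B5 = {u7, v7}
  B6 = {u5, v5}
  B7 = {u1, v1}
  B8 = {u4, v4}
u0 ∈ B0, v0 ∈ B0 → same block

bisimilar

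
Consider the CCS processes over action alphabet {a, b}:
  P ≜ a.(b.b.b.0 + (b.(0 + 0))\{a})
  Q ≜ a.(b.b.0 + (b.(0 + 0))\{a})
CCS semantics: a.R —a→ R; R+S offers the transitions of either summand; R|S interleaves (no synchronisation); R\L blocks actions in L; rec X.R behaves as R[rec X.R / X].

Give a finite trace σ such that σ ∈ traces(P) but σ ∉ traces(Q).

LTS(P): 6 reachable states
  p0 = a.(b.b.b.0 + (b.(0 + 0))\{a}) has moves -a-> p1
  p1 = b.b.b.0 + (b.(0 + 0))\{a} has moves -b-> p2, -b-> p3
  p2 = (0 + 0)\{a} has moves ∅
  p3 = b.b.0 has moves -b-> p4
  p4 = b.0 has moves -b-> p5
  p5 = 0 has moves ∅
LTS(Q): 5 reachable states
  q0 = a.(b.b.0 + (b.(0 + 0))\{a}) has moves -a-> q1
  q1 = b.b.0 + (b.(0 + 0))\{a} has moves -b-> q2, -b-> q3
  q2 = (0 + 0)\{a} has moves ∅
  q3 = b.0 has moves -b-> q4
  q4 = 0 has moves ∅
Executing abbb from P (initial set {p0}):
  [1] a ⇒ {p1}
  [2] b ⇒ {p2, p3}
  [3] b ⇒ {p4}
  [4] b ⇒ {p5}
  ✓ P
Executing abbb from Q (initial set {q0}):
  [1] a ⇒ {q1}
  [2] b ⇒ {q2, q3}
  [3] b ⇒ {q4}
  [4] b ⇒ ∅  — Q cannot continue

abbb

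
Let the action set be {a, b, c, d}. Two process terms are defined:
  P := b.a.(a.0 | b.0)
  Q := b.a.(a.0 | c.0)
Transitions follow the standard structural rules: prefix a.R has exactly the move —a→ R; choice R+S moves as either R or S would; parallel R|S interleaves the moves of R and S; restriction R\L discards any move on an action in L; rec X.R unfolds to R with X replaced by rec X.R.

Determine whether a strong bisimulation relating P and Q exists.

P ≁ Q

P's transition system — 6 states:
  p0 = b.a.(a.0 | b.0) | --b--▸ p1
  p1 = a.(a.0 | b.0) | --a--▸ p2
  p2 = a.0 | b.0 | --a--▸ p3, --b--▸ p4
  p3 = 0 | b.0 | --b--▸ p5
  p4 = a.0 | 0 | --a--▸ p5
  p5 = 0 | 0 | ·
Q's transition system — 6 states:
  q0 = b.a.(a.0 | c.0) | --b--▸ q1
  q1 = a.(a.0 | c.0) | --a--▸ q2
  q2 = a.0 | c.0 | --a--▸ q3, --c--▸ q4
  q3 = 0 | c.0 | --c--▸ q5
  q4 = a.0 | 0 | --a--▸ q5
  q5 = 0 | 0 | ·
Partition-refinement fixed point:
  B0 = {p0}
  B1 = {p1}
  B2 = {p2}
  B3 = {p3}
  B4 = {p5, q5}
  B5 = {p4, q4}
  B6 = {q0}
  B7 = {q1}
  B8 = {q2}
  B9 = {q3}
p0 ∈ B0, q0 ∈ B6 → different blocks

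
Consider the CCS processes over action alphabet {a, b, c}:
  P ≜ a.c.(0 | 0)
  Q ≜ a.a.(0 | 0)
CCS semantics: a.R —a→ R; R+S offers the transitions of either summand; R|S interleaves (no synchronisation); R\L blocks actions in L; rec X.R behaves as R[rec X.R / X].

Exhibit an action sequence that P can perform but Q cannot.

ac

LTS(P): 3 reachable states
  m0 = a.c.(0 | 0) | -a-> m1
  m1 = c.(0 | 0) | -c-> m2
  m2 = 0 | 0 | (no moves)
LTS(Q): 3 reachable states
  n0 = a.a.(0 | 0) | -a-> n1
  n1 = a.(0 | 0) | -a-> n2
  n2 = 0 | 0 | (no moves)
Run σ = ⟨ac⟩ on P: start {m0}
  step 1 (a): {m1}
  step 2 (c): {m2}
  — P admits the full trace.
Run σ = ⟨ac⟩ on Q: start {n0}
  step 1 (a): {n1}
  step 2 (c): ∅ (Q stuck)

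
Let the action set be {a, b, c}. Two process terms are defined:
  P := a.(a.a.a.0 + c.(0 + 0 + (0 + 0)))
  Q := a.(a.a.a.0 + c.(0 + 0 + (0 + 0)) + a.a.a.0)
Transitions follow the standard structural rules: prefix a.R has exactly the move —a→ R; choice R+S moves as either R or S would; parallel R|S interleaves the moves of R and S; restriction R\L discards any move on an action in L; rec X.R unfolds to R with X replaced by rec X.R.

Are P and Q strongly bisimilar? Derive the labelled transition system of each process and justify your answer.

LTS(P): 6 reachable states
  s0 = a.(a.a.a.0 + c.(0 + 0 + (0 + 0))) :: —a→ s1
  s1 = a.a.a.0 + c.(0 + 0 + (0 + 0)) :: —a→ s2, —c→ s3
  s2 = a.a.0 :: —a→ s4
  s3 = 0 + 0 + (0 + 0) :: (no moves)
  s4 = a.0 :: —a→ s5
  s5 = 0 :: (no moves)
LTS(Q): 6 reachable states
  t0 = a.(a.a.a.0 + c.(0 + 0 + (0 + 0)) + a.a.a.0) :: —a→ t1
  t1 = a.a.a.0 + c.(0 + 0 + (0 + 0)) + a.a.a.0 :: —a→ t2, —c→ t3
  t2 = a.a.0 :: —a→ t4
  t3 = 0 + 0 + (0 + 0) :: (no moves)
  t4 = a.0 :: —a→ t5
  t5 = 0 :: (no moves)
Partition-refinement fixed point:
  B0 = {s0, t0}
  B1 = {s1, t1}
  B2 = {s3, s5, t3, t5}
  B3 = {s2, t2}
  B4 = {s4, t4}
s0 ∈ B0, t0 ∈ B0 → same block

bisimilar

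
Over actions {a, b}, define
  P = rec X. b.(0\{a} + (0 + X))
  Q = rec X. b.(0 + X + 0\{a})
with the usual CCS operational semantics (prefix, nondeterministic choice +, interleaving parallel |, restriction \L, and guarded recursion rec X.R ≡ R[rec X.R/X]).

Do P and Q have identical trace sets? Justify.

trace-equivalent

LTS(P): 2 reachable states
  p0 = rec X. b.(0\{a} + (0 + X)) ⊢ --b--▸ p1
  p1 = 0\{a} + (0 + (rec X. b.(0\{a} + (0 + X)))) ⊢ --b--▸ p1
LTS(Q): 2 reachable states
  q0 = rec X. b.(0 + X + 0\{a}) ⊢ --b--▸ q1
  q1 = 0 + (rec X. b.(0 + X + 0\{a})) + 0\{a} ⊢ --b--▸ q1
Coarsest stable partition (strong bisimilarity classes):
  B0 = {p0, p1, q0, q1}
p0 ∈ B0, q0 ∈ B0 → same block
Bisimilar ⇒ trace-equivalent.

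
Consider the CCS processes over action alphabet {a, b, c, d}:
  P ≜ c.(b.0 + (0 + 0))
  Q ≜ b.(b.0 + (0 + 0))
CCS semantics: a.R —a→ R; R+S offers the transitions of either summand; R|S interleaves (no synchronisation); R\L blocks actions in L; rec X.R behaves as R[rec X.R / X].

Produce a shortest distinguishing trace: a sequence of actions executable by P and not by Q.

c

P's transition system — 3 states:
  m0 = c.(b.0 + (0 + 0)) has moves -c-> m1
  m1 = b.0 + (0 + 0) has moves -b-> m2
  m2 = 0 has moves ∅
Q's transition system — 3 states:
  n0 = b.(b.0 + (0 + 0)) has moves -b-> n1
  n1 = b.0 + (0 + 0) has moves -b-> n2
  n2 = 0 has moves ∅
Executing c from P (initial set {m0}):
  step 1 (c): {m1}
  P completes σ.
Executing c from Q (initial set {n0}):
  step 1 (c): ∅ (Q stuck)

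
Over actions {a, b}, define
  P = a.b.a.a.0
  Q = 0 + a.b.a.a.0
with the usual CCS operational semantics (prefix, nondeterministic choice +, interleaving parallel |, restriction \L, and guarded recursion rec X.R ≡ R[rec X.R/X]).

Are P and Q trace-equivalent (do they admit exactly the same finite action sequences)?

Reachable graph of P (5 states):
  m0 = a.b.a.a.0 :: --a--▸ m1
  m1 = b.a.a.0 :: --b--▸ m2
  m2 = a.a.0 :: --a--▸ m3
  m3 = a.0 :: --a--▸ m4
  m4 = 0 :: deadlocked
Reachable graph of Q (5 states):
  n0 = 0 + a.b.a.a.0 :: --a--▸ n1
  n1 = b.a.a.0 :: --b--▸ n2
  n2 = a.a.0 :: --a--▸ n3
  n3 = a.0 :: --a--▸ n4
  n4 = 0 :: deadlocked
Partition-refinement fixed point:
  B0 = {m0, n0}
  B1 = {m1, n1}
  B2 = {m2, n2}
  B3 = {m3, n3}
  B4 = {m4, n4}
m0 ∈ B0, n0 ∈ B0 → same block
Bisimilar ⇒ trace-equivalent.

trace-equivalent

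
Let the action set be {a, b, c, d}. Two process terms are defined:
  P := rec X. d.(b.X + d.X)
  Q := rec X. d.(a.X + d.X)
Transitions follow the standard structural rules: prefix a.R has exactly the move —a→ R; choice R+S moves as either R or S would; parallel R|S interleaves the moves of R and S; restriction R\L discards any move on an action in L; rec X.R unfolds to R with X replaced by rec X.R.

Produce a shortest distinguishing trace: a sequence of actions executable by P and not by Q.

P's transition system — 2 states:
  m0 = rec X. d.(b.X + d.X) :: -d-> m1
  m1 = b.(rec X. d.(b.X + d.X)) + d.(rec X. d.(b.X + d.X)) :: -b-> m0, -d-> m0
Q's transition system — 2 states:
  n0 = rec X. d.(a.X + d.X) :: -d-> n1
  n1 = a.(rec X. d.(a.X + d.X)) + d.(rec X. d.(a.X + d.X)) :: -a-> n0, -d-> n0
Run σ = ⟨db⟩ on P: start {m0}
  step 1 (d): {m1}
  step 2 (b): {m0}
  ✓ P
Run σ = ⟨db⟩ on Q: start {n0}
  step 1 (d): {n1}
  step 2 (b): ∅ (Q stuck)

db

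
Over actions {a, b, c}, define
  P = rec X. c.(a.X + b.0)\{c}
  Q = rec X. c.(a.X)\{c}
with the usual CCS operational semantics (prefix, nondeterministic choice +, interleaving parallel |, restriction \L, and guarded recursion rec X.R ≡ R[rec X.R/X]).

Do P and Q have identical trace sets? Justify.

P's transition system — 4 states:
  s0 = rec X. c.(a.X + b.0)\{c} :: —c→ s1
  s1 = (a.(rec X. c.(a.X + b.0)\{c}) + b.0)\{c} :: —a→ s2, —b→ s3
  s2 = (rec X. c.(a.X + b.0)\{c})\{c} :: ·
  s3 = 0\{c} :: ·
Q's transition system — 3 states:
  t0 = rec X. c.(a.X)\{c} :: —c→ t1
  t1 = (a.(rec X. c.(a.X)\{c}))\{c} :: —a→ t2
  t2 = (rec X. c.(a.X)\{c})\{c} :: ·
Trace ⟨cb⟩ through P, begin at {s0}:
  after c @ step 1: {s1}
  after b @ step 2: {s3}
  — P admits the full trace.
Trace ⟨cb⟩ through Q, begin at {t0}:
  after c @ step 1: {t1}
  after b @ step 2: no successor for Q

trace-distinct — witness ⟨cb⟩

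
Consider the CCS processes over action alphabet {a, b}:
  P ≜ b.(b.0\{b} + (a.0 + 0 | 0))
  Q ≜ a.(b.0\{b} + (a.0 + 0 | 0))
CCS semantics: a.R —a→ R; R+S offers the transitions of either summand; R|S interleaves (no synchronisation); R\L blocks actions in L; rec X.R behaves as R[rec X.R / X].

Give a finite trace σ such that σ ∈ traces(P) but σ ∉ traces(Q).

b

Reachable graph of P (4 states):
  u0 = b.(b.0\{b} + (a.0 + 0 | 0)) | —b→ u1
  u1 = b.0\{b} + (a.0 + 0 | 0) | —a→ u2, —b→ u3
  u2 = 0 | ∅
  u3 = 0\{b} | ∅
Reachable graph of Q (4 states):
  v0 = a.(b.0\{b} + (a.0 + 0 | 0)) | —a→ v1
  v1 = b.0\{b} + (a.0 + 0 | 0) | —a→ v2, —b→ v3
  v2 = 0 | ∅
  v3 = 0\{b} | ∅
Run σ = ⟨b⟩ on P: start {u0}
  after b @ step 1: {u1}
  — P admits the full trace.
Run σ = ⟨b⟩ on Q: start {v0}
  after b @ step 1: ∅ (Q stuck)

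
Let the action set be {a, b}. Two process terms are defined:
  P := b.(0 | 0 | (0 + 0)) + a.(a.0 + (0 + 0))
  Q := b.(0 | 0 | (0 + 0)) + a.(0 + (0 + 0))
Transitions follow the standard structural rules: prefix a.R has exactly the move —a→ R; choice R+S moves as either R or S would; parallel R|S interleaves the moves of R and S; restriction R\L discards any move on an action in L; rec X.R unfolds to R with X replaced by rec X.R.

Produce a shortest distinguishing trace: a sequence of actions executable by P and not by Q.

P's transition system — 4 states:
  p0 = b.(0 | 0 | (0 + 0)) + a.(a.0 + (0 + 0)) :: -a-> p1, -b-> p2
  p1 = a.0 + (0 + 0) :: -a-> p3
  p2 = 0 | 0 | (0 + 0) :: ∅
  p3 = 0 :: ∅
Q's transition system — 3 states:
  q0 = b.(0 | 0 | (0 + 0)) + a.(0 + (0 + 0)) :: -a-> q1, -b-> q2
  q1 = 0 + (0 + 0) :: ∅
  q2 = 0 | 0 | (0 + 0) :: ∅
Executing aa from P (initial set {p0}):
  step 1 (a): {p1}
  step 2 (a): {p3}
  — P admits the full trace.
Executing aa from Q (initial set {q0}):
  step 1 (a): {q1}
  step 2 (a): ∅ (Q stuck)

aa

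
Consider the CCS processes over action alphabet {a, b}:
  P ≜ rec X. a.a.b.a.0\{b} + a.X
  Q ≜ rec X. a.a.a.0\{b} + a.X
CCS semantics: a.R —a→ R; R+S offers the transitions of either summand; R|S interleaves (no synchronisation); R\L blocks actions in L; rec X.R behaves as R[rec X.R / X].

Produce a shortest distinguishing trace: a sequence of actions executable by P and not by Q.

aab

P's transition system — 5 states:
  p0 = rec X. a.a.b.a.0\{b} + a.X :: ··a··> p0, ··a··> p1
  p1 = a.b.a.0\{b} :: ··a··> p2
  p2 = b.a.0\{b} :: ··b··> p3
  p3 = a.0\{b} :: ··a··> p4
  p4 = 0\{b} :: deadlocked
Q's transition system — 4 states:
  q0 = rec X. a.a.a.0\{b} + a.X :: ··a··> q0, ··a··> q1
  q1 = a.a.0\{b} :: ··a··> q2
  q2 = a.0\{b} :: ··a··> q3
  q3 = 0\{b} :: deadlocked
Executing aab from P (initial set {p0}):
  [1] a ⇒ {p0, p1}
  [2] a ⇒ {p0, p1, p2}
  [3] b ⇒ {p3}
  — P admits the full trace.
Executing aab from Q (initial set {q0}):
  [1] a ⇒ {q0, q1}
  [2] a ⇒ {q0, q1, q2}
  [3] b ⇒ ∅ (Q stuck)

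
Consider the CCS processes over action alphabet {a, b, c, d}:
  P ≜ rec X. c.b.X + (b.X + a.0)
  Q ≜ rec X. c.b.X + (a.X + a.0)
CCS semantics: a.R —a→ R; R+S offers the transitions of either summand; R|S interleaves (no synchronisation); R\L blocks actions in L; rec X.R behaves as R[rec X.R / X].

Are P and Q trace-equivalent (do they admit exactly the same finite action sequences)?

NO — witness ⟨b⟩

Reachable graph of P (3 states):
  m0 = rec X. c.b.X + (b.X + a.0) | ··a··> m1, ··b··> m0, ··c··> m2
  m1 = 0 | ∅
  m2 = b.(rec X. c.b.X + (b.X + a.0)) | ··b··> m0
Reachable graph of Q (3 states):
  n0 = rec X. c.b.X + (a.X + a.0) | ··a··> n0, ··a··> n1, ··c··> n2
  n1 = 0 | ∅
  n2 = b.(rec X. c.b.X + (a.X + a.0)) | ··b··> n0
Executing b from P (initial set {m0}):
  [1] b ⇒ {m0}
  ✓ P
Executing b from Q (initial set {n0}):
  [1] b ⇒ ∅ (Q stuck)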